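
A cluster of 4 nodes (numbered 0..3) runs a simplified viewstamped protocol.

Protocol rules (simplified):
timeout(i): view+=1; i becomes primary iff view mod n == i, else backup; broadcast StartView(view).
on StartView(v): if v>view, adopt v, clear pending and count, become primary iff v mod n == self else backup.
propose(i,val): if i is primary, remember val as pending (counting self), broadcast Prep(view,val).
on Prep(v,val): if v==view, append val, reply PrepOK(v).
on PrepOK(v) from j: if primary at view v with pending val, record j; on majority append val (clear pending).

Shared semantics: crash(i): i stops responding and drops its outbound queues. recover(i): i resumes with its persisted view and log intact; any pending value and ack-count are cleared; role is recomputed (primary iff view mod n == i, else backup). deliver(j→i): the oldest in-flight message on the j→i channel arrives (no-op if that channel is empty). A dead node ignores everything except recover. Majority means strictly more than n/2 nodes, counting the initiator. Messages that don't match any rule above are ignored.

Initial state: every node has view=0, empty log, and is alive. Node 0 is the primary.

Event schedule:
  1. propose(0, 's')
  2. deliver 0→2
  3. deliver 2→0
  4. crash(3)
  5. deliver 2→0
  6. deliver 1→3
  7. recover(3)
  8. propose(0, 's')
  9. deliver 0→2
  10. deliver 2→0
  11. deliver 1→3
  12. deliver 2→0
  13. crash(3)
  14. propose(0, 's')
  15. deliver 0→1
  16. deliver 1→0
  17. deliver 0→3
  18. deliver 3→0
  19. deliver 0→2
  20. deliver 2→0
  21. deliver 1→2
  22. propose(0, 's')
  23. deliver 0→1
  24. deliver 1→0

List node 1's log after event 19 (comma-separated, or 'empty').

after 1 — propose(0,'s'): ·
after 2 — deliver 0→2: n2:back/v0/[s]
after 3 — deliver 2→0: ·
after 4 — crash(3): n3:✗back/v0/[-]
after 5 — deliver 2→0: ·
after 6 — deliver 1→3: ·
after 7 — recover(3): n3:back/v0/[-]
after 8 — propose(0,'s'): ·
after 9 — deliver 0→2: n2:back/v0/[s,s]
after 10 — deliver 2→0: ·
after 11 — deliver 1→3: ·
after 12 — deliver 2→0: ·
after 13 — crash(3): n3:✗back/v0/[-]
after 14 — propose(0,'s'): ·
after 15 — deliver 0→1: n1:back/v0/[s]
after 16 — deliver 1→0: ·
after 17 — deliver 0→3: ·
after 18 — deliver 3→0: ·
after 19 — deliver 0→2: n2:back/v0/[s,s,s]

s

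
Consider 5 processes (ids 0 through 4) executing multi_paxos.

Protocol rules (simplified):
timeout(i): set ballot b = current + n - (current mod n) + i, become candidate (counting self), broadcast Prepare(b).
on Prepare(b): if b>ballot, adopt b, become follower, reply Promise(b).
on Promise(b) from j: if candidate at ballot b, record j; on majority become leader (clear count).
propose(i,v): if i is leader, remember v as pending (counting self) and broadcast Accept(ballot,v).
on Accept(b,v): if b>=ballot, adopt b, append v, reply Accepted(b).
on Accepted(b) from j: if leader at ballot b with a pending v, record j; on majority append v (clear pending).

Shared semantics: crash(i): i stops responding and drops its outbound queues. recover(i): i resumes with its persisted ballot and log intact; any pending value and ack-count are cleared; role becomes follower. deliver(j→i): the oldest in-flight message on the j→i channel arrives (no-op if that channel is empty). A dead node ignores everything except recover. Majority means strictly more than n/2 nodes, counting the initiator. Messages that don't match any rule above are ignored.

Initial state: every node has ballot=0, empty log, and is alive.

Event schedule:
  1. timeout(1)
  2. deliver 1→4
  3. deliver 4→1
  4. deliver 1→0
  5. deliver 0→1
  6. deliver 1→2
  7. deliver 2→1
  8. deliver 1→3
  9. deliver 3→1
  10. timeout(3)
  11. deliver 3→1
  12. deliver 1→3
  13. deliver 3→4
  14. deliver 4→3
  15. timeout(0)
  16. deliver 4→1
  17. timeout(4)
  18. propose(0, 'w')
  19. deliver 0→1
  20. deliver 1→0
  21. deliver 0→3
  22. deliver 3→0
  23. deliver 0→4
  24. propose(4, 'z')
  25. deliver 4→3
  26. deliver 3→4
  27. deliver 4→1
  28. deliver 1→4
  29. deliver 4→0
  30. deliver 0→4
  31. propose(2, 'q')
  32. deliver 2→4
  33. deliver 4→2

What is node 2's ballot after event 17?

6

e1 timeout(1): 1[cand,b=6,-]
e2 deliver 1→4: 4[foll,b=6,-]
e3 deliver 4→1: ·
e4 deliver 1→0: 0[foll,b=6,-]
e5 deliver 0→1: 1[lead,b=6,-]
e6 deliver 1→2: 2[foll,b=6,-]
e7 deliver 2→1: ·
e8 deliver 1→3: 3[foll,b=6,-]
e9 deliver 3→1: ·
e10 timeout(3): 3[cand,b=13,-]
e11 deliver 3→1: 1[foll,b=13,-]
e12 deliver 1→3: ·
e13 deliver 3→4: 4[foll,b=13,-]
e14 deliver 4→3: 3[lead,b=13,-]
e15 timeout(0): 0[cand,b=10,-]
e16 deliver 4→1: ·
e17 timeout(4): 4[cand,b=19,-]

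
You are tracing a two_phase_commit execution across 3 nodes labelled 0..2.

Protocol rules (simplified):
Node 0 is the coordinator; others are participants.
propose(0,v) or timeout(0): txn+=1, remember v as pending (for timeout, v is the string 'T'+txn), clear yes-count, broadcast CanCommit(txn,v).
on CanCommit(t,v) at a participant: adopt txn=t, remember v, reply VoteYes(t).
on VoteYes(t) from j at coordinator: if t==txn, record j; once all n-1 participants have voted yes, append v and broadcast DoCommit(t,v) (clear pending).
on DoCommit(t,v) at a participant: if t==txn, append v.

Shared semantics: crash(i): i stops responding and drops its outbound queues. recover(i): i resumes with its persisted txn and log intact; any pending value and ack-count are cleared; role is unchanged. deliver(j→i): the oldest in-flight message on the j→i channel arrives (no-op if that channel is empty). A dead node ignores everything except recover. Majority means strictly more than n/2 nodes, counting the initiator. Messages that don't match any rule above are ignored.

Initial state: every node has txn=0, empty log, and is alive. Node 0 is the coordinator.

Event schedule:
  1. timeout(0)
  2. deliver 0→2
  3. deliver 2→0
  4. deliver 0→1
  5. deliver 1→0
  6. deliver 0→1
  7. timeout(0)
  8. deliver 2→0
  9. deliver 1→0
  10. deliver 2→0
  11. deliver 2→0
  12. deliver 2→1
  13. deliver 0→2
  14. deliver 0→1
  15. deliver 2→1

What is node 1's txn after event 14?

2

[1] timeout(0) → N0(coor t1 [-])
[2] deliver 0→2 → N2(part t1 [-])
[3] deliver 2→0 → ∅
[4] deliver 0→1 → N1(part t1 [-])
[5] deliver 1→0 → N0(coor t1 [T1])
[6] deliver 0→1 → N1(part t1 [T1])
[7] timeout(0) → N0(coor t2 [T1])
[8] deliver 2→0 → ∅
[9] deliver 1→0 → ∅
[10] deliver 2→0 → ∅
[11] deliver 2→0 → ∅
[12] deliver 2→1 → ∅
[13] deliver 0→2 → N2(part t1 [T1])
[14] deliver 0→1 → N1(part t2 [T1])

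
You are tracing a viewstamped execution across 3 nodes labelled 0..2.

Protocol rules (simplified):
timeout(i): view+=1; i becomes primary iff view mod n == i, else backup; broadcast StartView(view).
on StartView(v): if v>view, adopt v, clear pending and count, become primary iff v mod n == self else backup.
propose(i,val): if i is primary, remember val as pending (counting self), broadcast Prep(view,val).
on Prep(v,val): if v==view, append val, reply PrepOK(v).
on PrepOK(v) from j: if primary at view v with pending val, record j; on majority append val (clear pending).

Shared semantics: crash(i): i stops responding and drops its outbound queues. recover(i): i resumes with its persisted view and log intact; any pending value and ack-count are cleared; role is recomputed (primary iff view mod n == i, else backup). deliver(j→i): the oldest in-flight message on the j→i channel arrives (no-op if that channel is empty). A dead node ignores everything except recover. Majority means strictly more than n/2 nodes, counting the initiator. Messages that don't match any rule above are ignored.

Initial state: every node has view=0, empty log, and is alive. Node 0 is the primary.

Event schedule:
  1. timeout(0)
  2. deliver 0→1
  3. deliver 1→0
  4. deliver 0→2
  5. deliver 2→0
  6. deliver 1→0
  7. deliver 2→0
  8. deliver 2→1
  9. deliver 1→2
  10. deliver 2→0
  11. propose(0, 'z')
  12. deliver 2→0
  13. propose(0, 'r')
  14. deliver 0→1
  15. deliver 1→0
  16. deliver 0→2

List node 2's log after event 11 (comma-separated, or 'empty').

empty

after 1 — timeout(0): n0:back/v1/[-]
after 2 — deliver 0→1: n1:prim/v1/[-]
after 3 — deliver 1→0: ·
after 4 — deliver 0→2: n2:back/v1/[-]
after 5 — deliver 2→0: ·
after 6 — deliver 1→0: ·
after 7 — deliver 2→0: ·
after 8 — deliver 2→1: ·
after 9 — deliver 1→2: ·
after 10 — deliver 2→0: ·
after 11 — propose(0,'z'): ·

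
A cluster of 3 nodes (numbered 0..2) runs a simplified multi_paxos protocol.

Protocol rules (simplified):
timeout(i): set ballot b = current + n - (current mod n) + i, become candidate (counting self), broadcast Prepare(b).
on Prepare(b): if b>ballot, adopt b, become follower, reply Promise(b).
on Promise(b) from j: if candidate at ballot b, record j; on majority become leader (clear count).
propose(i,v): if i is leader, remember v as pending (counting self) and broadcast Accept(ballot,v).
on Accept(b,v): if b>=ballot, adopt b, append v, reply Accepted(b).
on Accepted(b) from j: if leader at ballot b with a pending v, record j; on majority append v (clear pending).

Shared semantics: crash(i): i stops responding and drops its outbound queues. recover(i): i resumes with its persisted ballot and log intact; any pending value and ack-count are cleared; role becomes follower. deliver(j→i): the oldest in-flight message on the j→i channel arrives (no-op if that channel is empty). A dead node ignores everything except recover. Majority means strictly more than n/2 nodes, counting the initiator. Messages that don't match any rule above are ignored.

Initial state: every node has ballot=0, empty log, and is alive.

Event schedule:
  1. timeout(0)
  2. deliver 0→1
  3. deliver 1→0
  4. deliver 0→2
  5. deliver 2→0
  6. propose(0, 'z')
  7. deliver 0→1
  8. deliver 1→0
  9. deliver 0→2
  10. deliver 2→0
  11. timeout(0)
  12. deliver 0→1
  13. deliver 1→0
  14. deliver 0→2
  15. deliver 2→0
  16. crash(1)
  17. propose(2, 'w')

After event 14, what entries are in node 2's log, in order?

z

1. timeout(0):  <0:cand b3 ->
2. deliver 0→1:  <1:foll b3 ->
3. deliver 1→0:  <0:lead b3 ->
4. deliver 0→2:  <2:foll b3 ->
5. deliver 2→0:  nop
6. propose(0,'z'):  nop
7. deliver 0→1:  <1:foll b3 z>
8. deliver 1→0:  <0:lead b3 z>
9. deliver 0→2:  <2:foll b3 z>
10. deliver 2→0:  nop
11. timeout(0):  <0:cand b6 z>
12. deliver 0→1:  <1:foll b6 z>
13. deliver 1→0:  <0:lead b6 z>
14. deliver 0→2:  <2:foll b6 z>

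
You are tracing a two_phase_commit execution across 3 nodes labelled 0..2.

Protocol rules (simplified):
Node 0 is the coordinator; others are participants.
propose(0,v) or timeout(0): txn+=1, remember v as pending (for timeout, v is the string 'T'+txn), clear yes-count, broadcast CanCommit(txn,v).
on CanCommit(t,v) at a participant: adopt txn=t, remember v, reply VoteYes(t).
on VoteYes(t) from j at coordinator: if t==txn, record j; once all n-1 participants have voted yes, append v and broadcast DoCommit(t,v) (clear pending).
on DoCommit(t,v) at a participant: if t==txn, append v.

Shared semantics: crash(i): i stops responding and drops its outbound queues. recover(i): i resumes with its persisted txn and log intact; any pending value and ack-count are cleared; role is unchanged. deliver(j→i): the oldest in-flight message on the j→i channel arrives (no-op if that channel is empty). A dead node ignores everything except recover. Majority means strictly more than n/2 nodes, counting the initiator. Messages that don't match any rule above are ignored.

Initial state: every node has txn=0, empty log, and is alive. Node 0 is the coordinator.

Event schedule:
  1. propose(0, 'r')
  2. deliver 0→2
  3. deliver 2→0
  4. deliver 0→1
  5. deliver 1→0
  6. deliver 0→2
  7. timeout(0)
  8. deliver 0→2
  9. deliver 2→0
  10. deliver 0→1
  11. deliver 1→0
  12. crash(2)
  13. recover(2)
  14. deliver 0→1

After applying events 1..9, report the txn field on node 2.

2

step 1 propose(0,'r'): 0={coor,t=1,log=-}
step 2 deliver 0→2: 2={part,t=1,log=-}
step 3 deliver 2→0: —
step 4 deliver 0→1: 1={part,t=1,log=-}
step 5 deliver 1→0: 0={coor,t=1,log=r}
step 6 deliver 0→2: 2={part,t=1,log=r}
step 7 timeout(0): 0={coor,t=2,log=r}
step 8 deliver 0→2: 2={part,t=2,log=r}
step 9 deliver 2→0: —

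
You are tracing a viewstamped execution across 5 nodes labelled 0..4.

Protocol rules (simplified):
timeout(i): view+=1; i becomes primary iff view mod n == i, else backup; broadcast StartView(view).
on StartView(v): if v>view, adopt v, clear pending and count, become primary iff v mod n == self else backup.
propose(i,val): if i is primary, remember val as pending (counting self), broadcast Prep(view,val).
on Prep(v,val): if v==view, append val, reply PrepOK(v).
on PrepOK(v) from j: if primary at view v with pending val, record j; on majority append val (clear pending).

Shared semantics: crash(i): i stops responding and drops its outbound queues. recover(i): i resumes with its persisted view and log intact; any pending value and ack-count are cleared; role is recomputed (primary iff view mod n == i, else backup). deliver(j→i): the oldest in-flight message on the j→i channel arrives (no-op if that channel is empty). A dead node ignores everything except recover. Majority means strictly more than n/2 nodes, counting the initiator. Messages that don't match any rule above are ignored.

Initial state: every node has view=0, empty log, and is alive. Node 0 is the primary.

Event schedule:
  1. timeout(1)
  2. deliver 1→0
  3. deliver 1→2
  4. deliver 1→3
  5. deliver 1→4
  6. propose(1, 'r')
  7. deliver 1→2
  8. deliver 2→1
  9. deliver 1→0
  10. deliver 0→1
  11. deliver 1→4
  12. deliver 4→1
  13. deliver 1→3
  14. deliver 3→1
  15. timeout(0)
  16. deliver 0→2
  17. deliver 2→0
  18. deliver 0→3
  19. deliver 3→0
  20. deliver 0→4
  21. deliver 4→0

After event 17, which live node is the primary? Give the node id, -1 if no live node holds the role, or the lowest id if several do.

1

e1 timeout(1): 1[prim,v=1,-]
e2 deliver 1→0: 0[back,v=1,-]
e3 deliver 1→2: 2[back,v=1,-]
e4 deliver 1→3: 3[back,v=1,-]
e5 deliver 1→4: 4[back,v=1,-]
e6 propose(1,'r'): ·
e7 deliver 1→2: 2[back,v=1,r]
e8 deliver 2→1: ·
e9 deliver 1→0: 0[back,v=1,r]
e10 deliver 0→1: 1[prim,v=1,r]
e11 deliver 1→4: 4[back,v=1,r]
e12 deliver 4→1: ·
e13 deliver 1→3: 3[back,v=1,r]
e14 deliver 3→1: ·
e15 timeout(0): 0[back,v=2,r]
e16 deliver 0→2: 2[prim,v=2,r]
e17 deliver 2→0: ·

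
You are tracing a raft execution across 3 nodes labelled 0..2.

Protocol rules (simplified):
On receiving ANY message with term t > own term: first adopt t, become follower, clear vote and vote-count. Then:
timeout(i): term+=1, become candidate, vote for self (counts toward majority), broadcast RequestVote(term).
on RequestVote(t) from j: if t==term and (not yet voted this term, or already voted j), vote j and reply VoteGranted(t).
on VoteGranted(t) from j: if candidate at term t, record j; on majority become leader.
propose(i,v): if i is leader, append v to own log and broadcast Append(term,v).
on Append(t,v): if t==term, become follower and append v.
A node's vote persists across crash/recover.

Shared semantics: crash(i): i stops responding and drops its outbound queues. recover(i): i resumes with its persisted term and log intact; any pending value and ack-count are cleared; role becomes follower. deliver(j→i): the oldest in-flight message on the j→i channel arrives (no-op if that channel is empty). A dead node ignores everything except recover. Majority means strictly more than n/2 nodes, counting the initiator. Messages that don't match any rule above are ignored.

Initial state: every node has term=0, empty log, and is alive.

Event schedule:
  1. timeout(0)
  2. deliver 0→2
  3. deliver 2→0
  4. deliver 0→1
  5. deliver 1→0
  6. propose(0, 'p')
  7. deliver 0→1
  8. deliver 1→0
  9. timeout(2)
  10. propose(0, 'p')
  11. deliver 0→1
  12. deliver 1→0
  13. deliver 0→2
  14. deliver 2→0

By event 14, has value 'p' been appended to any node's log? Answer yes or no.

1. timeout(0):  <0:cand t1 ->
2. deliver 0→2:  <2:foll t1 ->
3. deliver 2→0:  <0:lead t1 ->
4. deliver 0→1:  <1:foll t1 ->
5. deliver 1→0:  nop
6. propose(0,'p'):  <0:lead t1 p>
7. deliver 0→1:  <1:foll t1 p>
8. deliver 1→0:  nop
9. timeout(2):  <2:cand t2 ->
10. propose(0,'p'):  <0:lead t1 p,p>
11. deliver 0→1:  <1:foll t1 p,p>
12. deliver 1→0:  nop
13. deliver 0→2:  nop
14. deliver 2→0:  <0:foll t2 p,p>

yes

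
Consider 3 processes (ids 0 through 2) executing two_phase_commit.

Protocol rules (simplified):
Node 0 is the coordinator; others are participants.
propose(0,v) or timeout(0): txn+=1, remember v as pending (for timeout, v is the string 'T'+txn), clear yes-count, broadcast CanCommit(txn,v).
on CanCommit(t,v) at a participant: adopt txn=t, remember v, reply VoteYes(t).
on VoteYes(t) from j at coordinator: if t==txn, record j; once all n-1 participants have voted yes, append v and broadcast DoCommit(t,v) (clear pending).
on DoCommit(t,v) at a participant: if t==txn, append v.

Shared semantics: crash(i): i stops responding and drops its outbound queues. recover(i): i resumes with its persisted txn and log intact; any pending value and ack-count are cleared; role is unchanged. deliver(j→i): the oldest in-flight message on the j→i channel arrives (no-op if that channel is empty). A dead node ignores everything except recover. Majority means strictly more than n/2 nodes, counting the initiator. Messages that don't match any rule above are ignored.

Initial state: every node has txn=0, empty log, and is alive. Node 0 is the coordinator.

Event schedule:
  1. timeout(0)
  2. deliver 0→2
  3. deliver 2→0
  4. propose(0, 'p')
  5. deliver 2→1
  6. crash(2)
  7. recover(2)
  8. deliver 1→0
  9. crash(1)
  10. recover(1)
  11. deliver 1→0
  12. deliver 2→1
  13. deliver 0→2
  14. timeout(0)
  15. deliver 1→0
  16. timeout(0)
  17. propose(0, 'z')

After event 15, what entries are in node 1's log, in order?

empty

1. timeout(0):  <0:coor t1 ->
2. deliver 0→2:  <2:part t1 ->
3. deliver 2→0:  nop
4. propose(0,'p'):  <0:coor t2 ->
5. deliver 2→1:  nop
6. crash(2):  <2:✗part t1 ->
7. recover(2):  <2:part t1 ->
8. deliver 1→0:  nop
9. crash(1):  <1:✗part t0 ->
10. recover(1):  <1:part t0 ->
11. deliver 1→0:  nop
12. deliver 2→1:  nop
13. deliver 0→2:  <2:part t2 ->
14. timeout(0):  <0:coor t3 ->
15. deliver 1→0:  nop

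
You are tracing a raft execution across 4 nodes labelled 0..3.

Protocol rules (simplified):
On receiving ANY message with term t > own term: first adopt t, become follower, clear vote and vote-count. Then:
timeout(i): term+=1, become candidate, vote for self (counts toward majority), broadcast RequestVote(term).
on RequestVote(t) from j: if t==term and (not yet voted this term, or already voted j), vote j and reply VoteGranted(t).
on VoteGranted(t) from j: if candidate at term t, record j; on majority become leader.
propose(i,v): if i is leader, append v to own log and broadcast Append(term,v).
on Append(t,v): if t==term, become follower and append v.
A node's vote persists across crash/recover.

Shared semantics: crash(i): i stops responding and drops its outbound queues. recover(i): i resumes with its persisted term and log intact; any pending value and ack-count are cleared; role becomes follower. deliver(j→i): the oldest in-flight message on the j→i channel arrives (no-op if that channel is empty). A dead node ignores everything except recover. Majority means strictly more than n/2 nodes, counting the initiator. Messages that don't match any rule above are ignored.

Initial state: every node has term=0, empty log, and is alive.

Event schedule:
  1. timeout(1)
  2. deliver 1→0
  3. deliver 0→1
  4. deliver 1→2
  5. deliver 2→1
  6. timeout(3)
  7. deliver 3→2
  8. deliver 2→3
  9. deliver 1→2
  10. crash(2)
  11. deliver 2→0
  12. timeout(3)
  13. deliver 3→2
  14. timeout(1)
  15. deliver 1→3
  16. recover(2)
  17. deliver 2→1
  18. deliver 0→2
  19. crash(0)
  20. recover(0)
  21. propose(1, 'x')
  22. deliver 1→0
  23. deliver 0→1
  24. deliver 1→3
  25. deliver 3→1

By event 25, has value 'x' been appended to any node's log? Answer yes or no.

no

after 1 — timeout(1): n1:cand/t1/[-]
after 2 — deliver 1→0: n0:foll/t1/[-]
after 3 — deliver 0→1: ·
after 4 — deliver 1→2: n2:foll/t1/[-]
after 5 — deliver 2→1: n1:lead/t1/[-]
after 6 — timeout(3): n3:cand/t1/[-]
after 7 — deliver 3→2: ·
after 8 — deliver 2→3: ·
after 9 — deliver 1→2: ·
after 10 — crash(2): n2:✗foll/t1/[-]
after 11 — deliver 2→0: ·
after 12 — timeout(3): n3:cand/t2/[-]
after 13 — deliver 3→2: ·
after 14 — timeout(1): n1:cand/t2/[-]
after 15 — deliver 1→3: ·
after 16 — recover(2): n2:foll/t1/[-]
after 17 — deliver 2→1: ·
after 18 — deliver 0→2: ·
after 19 — crash(0): n0:✗foll/t1/[-]
after 20 — recover(0): n0:foll/t1/[-]
after 21 — propose(1,'x'): ·
after 22 — deliver 1→0: n0:foll/t2/[-]
after 23 — deliver 0→1: ·
after 24 — deliver 1→3: ·
after 25 — deliver 3→1: ·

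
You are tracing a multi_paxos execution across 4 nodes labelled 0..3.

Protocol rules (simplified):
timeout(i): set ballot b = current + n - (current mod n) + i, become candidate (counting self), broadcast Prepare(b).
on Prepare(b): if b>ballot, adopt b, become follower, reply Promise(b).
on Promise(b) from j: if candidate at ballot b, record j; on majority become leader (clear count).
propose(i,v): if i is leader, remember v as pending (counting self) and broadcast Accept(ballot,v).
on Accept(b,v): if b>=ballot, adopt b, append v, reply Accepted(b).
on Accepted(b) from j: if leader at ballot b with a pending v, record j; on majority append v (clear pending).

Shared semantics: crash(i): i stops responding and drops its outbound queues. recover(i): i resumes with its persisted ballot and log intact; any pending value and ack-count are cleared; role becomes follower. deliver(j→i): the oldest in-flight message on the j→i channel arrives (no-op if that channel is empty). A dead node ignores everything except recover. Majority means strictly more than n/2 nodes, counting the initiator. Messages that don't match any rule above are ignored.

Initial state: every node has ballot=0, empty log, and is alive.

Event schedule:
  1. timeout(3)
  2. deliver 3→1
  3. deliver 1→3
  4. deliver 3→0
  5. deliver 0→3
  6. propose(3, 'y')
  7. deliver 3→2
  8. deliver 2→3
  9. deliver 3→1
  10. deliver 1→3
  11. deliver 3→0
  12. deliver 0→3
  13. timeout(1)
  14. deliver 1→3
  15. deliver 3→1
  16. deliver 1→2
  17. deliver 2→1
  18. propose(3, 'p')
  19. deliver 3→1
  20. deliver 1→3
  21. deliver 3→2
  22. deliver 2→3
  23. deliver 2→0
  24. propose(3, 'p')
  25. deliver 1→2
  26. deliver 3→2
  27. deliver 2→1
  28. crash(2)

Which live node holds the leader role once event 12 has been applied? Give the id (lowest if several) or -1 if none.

3

e1 timeout(3): 3[cand,b=7,-]
e2 deliver 3→1: 1[foll,b=7,-]
e3 deliver 1→3: ·
e4 deliver 3→0: 0[foll,b=7,-]
e5 deliver 0→3: 3[lead,b=7,-]
e6 propose(3,'y'): ·
e7 deliver 3→2: 2[foll,b=7,-]
e8 deliver 2→3: ·
e9 deliver 3→1: 1[foll,b=7,y]
e10 deliver 1→3: ·
e11 deliver 3→0: 0[foll,b=7,y]
e12 deliver 0→3: 3[lead,b=7,y]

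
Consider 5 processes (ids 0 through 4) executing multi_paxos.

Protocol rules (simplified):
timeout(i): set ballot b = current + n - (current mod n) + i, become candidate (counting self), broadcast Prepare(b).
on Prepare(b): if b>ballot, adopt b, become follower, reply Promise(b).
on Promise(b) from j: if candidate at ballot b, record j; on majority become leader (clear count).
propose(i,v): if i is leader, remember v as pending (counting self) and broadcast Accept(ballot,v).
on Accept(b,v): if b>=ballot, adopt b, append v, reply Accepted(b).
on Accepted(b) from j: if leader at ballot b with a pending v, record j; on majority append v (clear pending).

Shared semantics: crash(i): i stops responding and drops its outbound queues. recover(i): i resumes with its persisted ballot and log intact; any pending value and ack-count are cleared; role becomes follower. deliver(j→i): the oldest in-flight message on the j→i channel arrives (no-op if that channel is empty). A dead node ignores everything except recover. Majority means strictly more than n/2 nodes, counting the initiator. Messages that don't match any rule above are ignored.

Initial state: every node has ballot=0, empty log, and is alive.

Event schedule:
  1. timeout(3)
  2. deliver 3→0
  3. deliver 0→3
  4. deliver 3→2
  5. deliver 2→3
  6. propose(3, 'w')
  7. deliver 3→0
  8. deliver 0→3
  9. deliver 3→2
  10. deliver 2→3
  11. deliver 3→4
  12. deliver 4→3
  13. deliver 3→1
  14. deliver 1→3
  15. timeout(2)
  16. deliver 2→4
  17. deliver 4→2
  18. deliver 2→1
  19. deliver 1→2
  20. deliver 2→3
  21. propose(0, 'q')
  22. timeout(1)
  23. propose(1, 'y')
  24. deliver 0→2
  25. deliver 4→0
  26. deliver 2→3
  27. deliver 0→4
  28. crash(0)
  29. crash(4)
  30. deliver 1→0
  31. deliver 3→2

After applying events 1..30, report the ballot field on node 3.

[1] timeout(3) → N3(cand b8 [-])
[2] deliver 3→0 → N0(foll b8 [-])
[3] deliver 0→3 → ∅
[4] deliver 3→2 → N2(foll b8 [-])
[5] deliver 2→3 → N3(lead b8 [-])
[6] propose(3,'w') → ∅
[7] deliver 3→0 → N0(foll b8 [w])
[8] deliver 0→3 → ∅
[9] deliver 3→2 → N2(foll b8 [w])
[10] deliver 2→3 → N3(lead b8 [w])
[11] deliver 3→4 → N4(foll b8 [-])
[12] deliver 4→3 → ∅
[13] deliver 3→1 → N1(foll b8 [-])
[14] deliver 1→3 → ∅
[15] timeout(2) → N2(cand b12 [w])
[16] deliver 2→4 → N4(foll b12 [-])
[17] deliver 4→2 → ∅
[18] deliver 2→1 → N1(foll b12 [-])
[19] deliver 1→2 → N2(lead b12 [w])
[20] deliver 2→3 → N3(foll b12 [w])
[21] propose(0,'q') → ∅
[22] timeout(1) → N1(cand b16 [-])
[23] propose(1,'y') → ∅
[24] deliver 0→2 → ∅
[25] deliver 4→0 → ∅
[26] deliver 2→3 → ∅
[27] deliver 0→4 → ∅
[28] crash(0) → N0(✗foll b8 [w])
[29] crash(4) → N4(✗foll b12 [-])
[30] deliver 1→0 → ∅

12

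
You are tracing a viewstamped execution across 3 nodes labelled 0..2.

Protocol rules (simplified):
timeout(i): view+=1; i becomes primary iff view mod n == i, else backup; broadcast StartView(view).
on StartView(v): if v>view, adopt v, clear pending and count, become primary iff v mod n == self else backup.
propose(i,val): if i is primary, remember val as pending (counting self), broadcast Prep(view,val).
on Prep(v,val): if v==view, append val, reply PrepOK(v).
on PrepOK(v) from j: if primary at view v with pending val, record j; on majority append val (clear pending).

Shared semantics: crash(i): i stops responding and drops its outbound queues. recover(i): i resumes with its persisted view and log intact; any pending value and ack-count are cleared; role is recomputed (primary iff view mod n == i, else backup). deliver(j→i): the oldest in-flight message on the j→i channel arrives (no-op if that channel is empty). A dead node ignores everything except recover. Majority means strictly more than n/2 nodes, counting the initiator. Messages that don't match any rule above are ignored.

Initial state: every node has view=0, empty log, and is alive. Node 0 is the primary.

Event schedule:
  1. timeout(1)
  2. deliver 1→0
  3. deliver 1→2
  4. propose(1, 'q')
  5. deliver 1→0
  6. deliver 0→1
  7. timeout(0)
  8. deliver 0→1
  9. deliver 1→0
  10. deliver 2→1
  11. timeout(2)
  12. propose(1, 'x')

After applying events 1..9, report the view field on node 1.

2

step 1 timeout(1): 1={prim,v=1,log=-}
step 2 deliver 1→0: 0={back,v=1,log=-}
step 3 deliver 1→2: 2={back,v=1,log=-}
step 4 propose(1,'q'): —
step 5 deliver 1→0: 0={back,v=1,log=q}
step 6 deliver 0→1: 1={prim,v=1,log=q}
step 7 timeout(0): 0={back,v=2,log=q}
step 8 deliver 0→1: 1={back,v=2,log=q}
step 9 deliver 1→0: —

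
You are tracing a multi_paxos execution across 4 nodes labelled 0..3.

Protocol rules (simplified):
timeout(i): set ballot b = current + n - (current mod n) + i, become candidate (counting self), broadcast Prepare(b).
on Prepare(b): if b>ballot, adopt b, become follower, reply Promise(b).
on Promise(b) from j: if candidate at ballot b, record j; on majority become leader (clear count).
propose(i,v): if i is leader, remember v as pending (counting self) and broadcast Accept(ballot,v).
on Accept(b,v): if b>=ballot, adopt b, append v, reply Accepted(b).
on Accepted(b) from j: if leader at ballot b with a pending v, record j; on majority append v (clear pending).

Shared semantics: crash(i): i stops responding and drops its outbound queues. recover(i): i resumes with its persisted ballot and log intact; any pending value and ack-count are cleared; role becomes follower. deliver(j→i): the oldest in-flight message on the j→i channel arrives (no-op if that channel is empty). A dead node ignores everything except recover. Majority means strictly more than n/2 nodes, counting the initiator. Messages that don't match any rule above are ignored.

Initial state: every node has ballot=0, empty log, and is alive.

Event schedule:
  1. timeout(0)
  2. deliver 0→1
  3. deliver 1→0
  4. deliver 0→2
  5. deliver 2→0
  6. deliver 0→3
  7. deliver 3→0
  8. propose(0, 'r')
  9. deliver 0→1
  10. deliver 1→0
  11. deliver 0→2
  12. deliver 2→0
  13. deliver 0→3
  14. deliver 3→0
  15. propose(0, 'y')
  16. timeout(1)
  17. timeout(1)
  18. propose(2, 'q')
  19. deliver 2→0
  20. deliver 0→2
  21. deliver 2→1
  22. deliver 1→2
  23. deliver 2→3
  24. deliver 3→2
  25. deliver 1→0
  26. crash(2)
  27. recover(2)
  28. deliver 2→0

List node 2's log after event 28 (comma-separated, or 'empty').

[1] timeout(0) → N0(cand b4 [-])
[2] deliver 0→1 → N1(foll b4 [-])
[3] deliver 1→0 → ∅
[4] deliver 0→2 → N2(foll b4 [-])
[5] deliver 2→0 → N0(lead b4 [-])
[6] deliver 0→3 → N3(foll b4 [-])
[7] deliver 3→0 → ∅
[8] propose(0,'r') → ∅
[9] deliver 0→1 → N1(foll b4 [r])
[10] deliver 1→0 → ∅
[11] deliver 0→2 → N2(foll b4 [r])
[12] deliver 2→0 → N0(lead b4 [r])
[13] deliver 0→3 → N3(foll b4 [r])
[14] deliver 3→0 → ∅
[15] propose(0,'y') → ∅
[16] timeout(1) → N1(cand b9 [r])
[17] timeout(1) → N1(cand b13 [r])
[18] propose(2,'q') → ∅
[19] deliver 2→0 → ∅
[20] deliver 0→2 → N2(foll b4 [r,y])
[21] deliver 2→1 → ∅
[22] deliver 1→2 → N2(foll b9 [r,y])
[23] deliver 2→3 → ∅
[24] deliver 3→2 → ∅
[25] deliver 1→0 → N0(foll b9 [r])
[26] crash(2) → N2(✗foll b9 [r,y])
[27] recover(2) → N2(foll b9 [r,y])
[28] deliver 2→0 → ∅

r,y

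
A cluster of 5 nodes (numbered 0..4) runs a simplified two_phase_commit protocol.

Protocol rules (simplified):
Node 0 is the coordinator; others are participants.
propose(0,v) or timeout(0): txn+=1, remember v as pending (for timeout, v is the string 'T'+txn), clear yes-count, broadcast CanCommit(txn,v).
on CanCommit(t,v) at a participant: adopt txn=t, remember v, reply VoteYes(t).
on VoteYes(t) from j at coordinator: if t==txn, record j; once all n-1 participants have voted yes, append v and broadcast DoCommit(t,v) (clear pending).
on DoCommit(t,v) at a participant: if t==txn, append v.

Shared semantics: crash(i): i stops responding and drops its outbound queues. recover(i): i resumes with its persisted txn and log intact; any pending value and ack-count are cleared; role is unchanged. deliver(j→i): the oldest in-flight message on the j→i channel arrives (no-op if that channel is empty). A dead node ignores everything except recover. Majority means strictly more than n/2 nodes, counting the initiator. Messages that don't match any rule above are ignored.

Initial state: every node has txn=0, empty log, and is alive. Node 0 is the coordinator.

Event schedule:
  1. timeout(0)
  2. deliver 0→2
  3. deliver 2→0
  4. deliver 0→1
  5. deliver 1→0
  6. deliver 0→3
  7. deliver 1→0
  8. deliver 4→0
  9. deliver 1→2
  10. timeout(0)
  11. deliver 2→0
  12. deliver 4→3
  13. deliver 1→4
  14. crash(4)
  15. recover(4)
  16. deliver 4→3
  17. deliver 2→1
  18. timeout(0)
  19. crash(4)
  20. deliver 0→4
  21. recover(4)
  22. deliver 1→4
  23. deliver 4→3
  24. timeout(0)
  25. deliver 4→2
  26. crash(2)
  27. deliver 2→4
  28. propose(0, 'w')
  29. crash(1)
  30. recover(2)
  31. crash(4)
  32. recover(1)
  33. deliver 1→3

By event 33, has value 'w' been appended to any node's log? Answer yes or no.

no

1. timeout(0):  <0:coor t1 ->
2. deliver 0→2:  <2:part t1 ->
3. deliver 2→0:  nop
4. deliver 0→1:  <1:part t1 ->
5. deliver 1→0:  nop
6. deliver 0→3:  <3:part t1 ->
7. deliver 1→0:  nop
8. deliver 4→0:  nop
9. deliver 1→2:  nop
10. timeout(0):  <0:coor t2 ->
11. deliver 2→0:  nop
12. deliver 4→3:  nop
13. deliver 1→4:  nop
14. crash(4):  <4:✗part t0 ->
15. recover(4):  <4:part t0 ->
16. deliver 4→3:  nop
17. deliver 2→1:  nop
18. timeout(0):  <0:coor t3 ->
19. crash(4):  <4:✗part t0 ->
20. deliver 0→4:  nop
21. recover(4):  <4:part t0 ->
22. deliver 1→4:  nop
23. deliver 4→3:  nop
24. timeout(0):  <0:coor t4 ->
25. deliver 4→2:  nop
26. crash(2):  <2:✗part t1 ->
27. deliver 2→4:  nop
28. propose(0,'w'):  <0:coor t5 ->
29. crash(1):  <1:✗part t1 ->
30. recover(2):  <2:part t1 ->
31. crash(4):  <4:✗part t0 ->
32. recover(1):  <1:part t1 ->
33. deliver 1→3:  nop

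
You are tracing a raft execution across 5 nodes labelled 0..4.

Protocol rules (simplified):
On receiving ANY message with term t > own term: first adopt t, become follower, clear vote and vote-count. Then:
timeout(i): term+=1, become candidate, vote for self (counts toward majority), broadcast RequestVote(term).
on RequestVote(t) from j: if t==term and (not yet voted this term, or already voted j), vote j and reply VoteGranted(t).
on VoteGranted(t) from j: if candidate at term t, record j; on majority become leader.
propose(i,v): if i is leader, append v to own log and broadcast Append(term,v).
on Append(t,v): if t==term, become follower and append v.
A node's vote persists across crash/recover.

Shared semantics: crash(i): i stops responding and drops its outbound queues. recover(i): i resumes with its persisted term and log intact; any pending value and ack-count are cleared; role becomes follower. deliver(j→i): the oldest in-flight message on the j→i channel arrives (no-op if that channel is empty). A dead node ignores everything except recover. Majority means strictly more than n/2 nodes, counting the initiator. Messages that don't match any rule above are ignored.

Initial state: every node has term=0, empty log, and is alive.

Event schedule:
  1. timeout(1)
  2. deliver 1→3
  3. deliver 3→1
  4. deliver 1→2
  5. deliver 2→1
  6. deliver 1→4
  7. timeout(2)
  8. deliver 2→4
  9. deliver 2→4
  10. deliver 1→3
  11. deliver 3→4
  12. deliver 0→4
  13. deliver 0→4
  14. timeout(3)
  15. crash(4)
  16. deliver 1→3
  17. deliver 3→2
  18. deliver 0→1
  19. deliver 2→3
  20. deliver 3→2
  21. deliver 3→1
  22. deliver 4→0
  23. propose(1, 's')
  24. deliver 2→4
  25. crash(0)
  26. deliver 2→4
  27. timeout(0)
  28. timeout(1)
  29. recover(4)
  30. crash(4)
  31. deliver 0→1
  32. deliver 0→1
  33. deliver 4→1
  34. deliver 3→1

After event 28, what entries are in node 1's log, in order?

empty

[1] timeout(1) → N1(cand t1 [-])
[2] deliver 1→3 → N3(foll t1 [-])
[3] deliver 3→1 → ∅
[4] deliver 1→2 → N2(foll t1 [-])
[5] deliver 2→1 → N1(lead t1 [-])
[6] deliver 1→4 → N4(foll t1 [-])
[7] timeout(2) → N2(cand t2 [-])
[8] deliver 2→4 → N4(foll t2 [-])
[9] deliver 2→4 → ∅
[10] deliver 1→3 → ∅
[11] deliver 3→4 → ∅
[12] deliver 0→4 → ∅
[13] deliver 0→4 → ∅
[14] timeout(3) → N3(cand t2 [-])
[15] crash(4) → N4(✗foll t2 [-])
[16] deliver 1→3 → ∅
[17] deliver 3→2 → ∅
[18] deliver 0→1 → ∅
[19] deliver 2→3 → ∅
[20] deliver 3→2 → ∅
[21] deliver 3→1 → N1(foll t2 [-])
[22] deliver 4→0 → ∅
[23] propose(1,'s') → ∅
[24] deliver 2→4 → ∅
[25] crash(0) → N0(✗foll t0 [-])
[26] deliver 2→4 → ∅
[27] timeout(0) → ∅
[28] timeout(1) → N1(cand t3 [-])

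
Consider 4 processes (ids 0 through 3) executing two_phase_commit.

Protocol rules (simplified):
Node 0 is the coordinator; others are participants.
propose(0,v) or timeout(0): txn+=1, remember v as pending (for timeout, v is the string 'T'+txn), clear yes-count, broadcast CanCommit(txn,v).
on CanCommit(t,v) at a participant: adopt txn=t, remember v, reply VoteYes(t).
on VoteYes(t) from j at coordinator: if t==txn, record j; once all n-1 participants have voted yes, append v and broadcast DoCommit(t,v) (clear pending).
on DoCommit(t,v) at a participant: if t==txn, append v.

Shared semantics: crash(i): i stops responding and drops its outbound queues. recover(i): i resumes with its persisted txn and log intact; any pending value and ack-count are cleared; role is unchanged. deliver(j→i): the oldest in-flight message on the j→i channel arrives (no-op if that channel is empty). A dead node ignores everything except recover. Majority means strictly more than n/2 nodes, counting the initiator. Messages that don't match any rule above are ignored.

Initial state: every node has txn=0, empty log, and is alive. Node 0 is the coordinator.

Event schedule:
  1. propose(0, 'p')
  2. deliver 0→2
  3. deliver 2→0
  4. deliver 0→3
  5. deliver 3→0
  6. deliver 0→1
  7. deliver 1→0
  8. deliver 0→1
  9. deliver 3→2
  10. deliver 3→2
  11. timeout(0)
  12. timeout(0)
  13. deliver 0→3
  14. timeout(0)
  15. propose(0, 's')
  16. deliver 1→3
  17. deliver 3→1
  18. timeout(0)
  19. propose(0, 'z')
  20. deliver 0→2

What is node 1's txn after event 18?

1

e1 propose(0,'p'): 0[coor,t=1,-]
e2 deliver 0→2: 2[part,t=1,-]
e3 deliver 2→0: ·
e4 deliver 0→3: 3[part,t=1,-]
e5 deliver 3→0: ·
e6 deliver 0→1: 1[part,t=1,-]
e7 deliver 1→0: 0[coor,t=1,p]
e8 deliver 0→1: 1[part,t=1,p]
e9 deliver 3→2: ·
e10 deliver 3→2: ·
e11 timeout(0): 0[coor,t=2,p]
e12 timeout(0): 0[coor,t=3,p]
e13 deliver 0→3: 3[part,t=1,p]
e14 timeout(0): 0[coor,t=4,p]
e15 propose(0,'s'): 0[coor,t=5,p]
e16 deliver 1→3: ·
e17 deliver 3→1: ·
e18 timeout(0): 0[coor,t=6,p]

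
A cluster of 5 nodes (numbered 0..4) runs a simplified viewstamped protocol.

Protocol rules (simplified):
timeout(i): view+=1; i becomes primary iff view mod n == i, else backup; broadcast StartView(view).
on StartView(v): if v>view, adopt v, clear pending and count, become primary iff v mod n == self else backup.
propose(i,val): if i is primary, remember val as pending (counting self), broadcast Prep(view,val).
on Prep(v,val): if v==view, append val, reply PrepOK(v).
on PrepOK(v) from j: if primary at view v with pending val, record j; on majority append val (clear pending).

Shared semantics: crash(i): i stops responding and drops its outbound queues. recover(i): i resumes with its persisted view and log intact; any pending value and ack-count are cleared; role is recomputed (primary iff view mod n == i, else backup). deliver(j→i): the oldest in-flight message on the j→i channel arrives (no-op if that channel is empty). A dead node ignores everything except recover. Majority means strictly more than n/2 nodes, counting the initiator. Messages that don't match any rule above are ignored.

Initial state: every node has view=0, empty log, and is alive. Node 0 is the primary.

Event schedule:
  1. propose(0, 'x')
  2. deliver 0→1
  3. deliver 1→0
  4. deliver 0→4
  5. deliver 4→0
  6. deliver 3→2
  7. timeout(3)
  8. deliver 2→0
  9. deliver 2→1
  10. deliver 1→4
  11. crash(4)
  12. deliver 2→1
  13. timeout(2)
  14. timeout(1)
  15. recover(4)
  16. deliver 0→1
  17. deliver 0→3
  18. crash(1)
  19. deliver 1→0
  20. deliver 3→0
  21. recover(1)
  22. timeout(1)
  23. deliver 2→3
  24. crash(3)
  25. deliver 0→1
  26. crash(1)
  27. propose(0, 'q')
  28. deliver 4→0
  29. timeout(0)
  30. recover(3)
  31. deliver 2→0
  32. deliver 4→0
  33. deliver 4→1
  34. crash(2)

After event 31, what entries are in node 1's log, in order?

x

1. propose(0,'x'):  nop
2. deliver 0→1:  <1:back v0 x>
3. deliver 1→0:  nop
4. deliver 0→4:  <4:back v0 x>
5. deliver 4→0:  <0:prim v0 x>
6. deliver 3→2:  nop
7. timeout(3):  <3:back v1 ->
8. deliver 2→0:  nop
9. deliver 2→1:  nop
10. deliver 1→4:  nop
11. crash(4):  <4:✗back v0 x>
12. deliver 2→1:  nop
13. timeout(2):  <2:back v1 ->
14. timeout(1):  <1:prim v1 x>
15. recover(4):  <4:back v0 x>
16. deliver 0→1:  nop
17. deliver 0→3:  nop
18. crash(1):  <1:✗prim v1 x>
19. deliver 1→0:  nop
20. deliver 3→0:  <0:back v1 x>
21. recover(1):  <1:prim v1 x>
22. timeout(1):  <1:back v2 x>
23. deliver 2→3:  nop
24. crash(3):  <3:✗back v1 ->
25. deliver 0→1:  nop
26. crash(1):  <1:✗back v2 x>
27. propose(0,'q'):  nop
28. deliver 4→0:  nop
29. timeout(0):  <0:back v2 x>
30. recover(3):  <3:back v1 ->
31. deliver 2→0:  nop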